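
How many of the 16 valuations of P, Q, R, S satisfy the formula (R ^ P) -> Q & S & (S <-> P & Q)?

9

  P   |   Q   |   R   |   S   || (R ^ P) | (P & Q) | (S <-> (P & Q)) | (Q & S & (S <-> (P & Q))) |   φ  
False | False | False | False ||  False  |  False  |       True      |           False           |  True
False | False | False |  True ||  False  |  False  |      False      |           False           |  True
False | False |  True | False ||   True  |  False  |       True      |           False           | False
False | False |  True |  True ||   True  |  False  |      False      |           False           | False
False |  True | False | False ||  False  |  False  |       True      |           False           |  True
False |  True | False |  True ||  False  |  False  |      False      |           False           |  True
False |  True |  True | False ||   True  |  False  |       True      |           False           | False
False |  True |  True |  True ||   True  |  False  |      False      |           False           | False
 True | False | False | False ||   True  |  False  |       True      |           False           | False
 True | False | False |  True ||   True  |  False  |      False      |           False           | False
 True | False |  True | False ||  False  |  False  |       True      |           False           |  True
 True | False |  True |  True ||  False  |  False  |      False      |           False           |  True
 True |  True | False | False ||   True  |   True  |      False      |           False           | False
 True |  True | False |  True ||   True  |   True  |       True      |            True           |  True
 True |  True |  True | False ||  False  |   True  |      False      |           False           |  True
 True |  True |  True |  True ||  False  |   True  |       True      |            True           |  True
The formula is true on 9 of the 16 rows.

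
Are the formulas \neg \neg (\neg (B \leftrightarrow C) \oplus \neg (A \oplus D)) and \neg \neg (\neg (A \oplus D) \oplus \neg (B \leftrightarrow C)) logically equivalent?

  A   |   B   |   C   |   D   ||   φ   |   ψ  
 True |  True |  True |  True ||  True |  True
 True |  True |  True | False || False | False
 True |  True | False |  True || False | False
 True |  True | False | False ||  True |  True
 True | False |  True |  True || False | False
 True | False |  True | False ||  True |  True
 True | False | False |  True ||  True |  True
 True | False | False | False || False | False
False |  True |  True |  True || False | False
False |  True |  True | False ||  True |  True
False |  True | False |  True ||  True |  True
False |  True | False | False || False | False
False | False |  True |  True ||  True |  True
False | False |  True | False || False | False
False | False | False |  True || False | False
False | False | False | False ||  True |  True
The columns for φ and ψ agree on every row, so they are logically equivalent.

equivalent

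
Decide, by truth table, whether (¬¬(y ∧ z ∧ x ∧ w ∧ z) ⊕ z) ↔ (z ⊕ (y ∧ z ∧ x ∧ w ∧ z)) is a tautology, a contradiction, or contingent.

tautology

x | y | z | w | φ
- | - | - | - | -
T | T | T | T | T
T | T | T | F | T
T | T | F | T | T
T | T | F | F | T
T | F | T | T | T
T | F | T | F | T
T | F | F | T | T
T | F | F | F | T
F | T | T | T | T
F | T | T | F | T
F | T | F | T | T
F | T | F | F | T
F | F | T | T | T
F | F | T | F | T
F | F | F | T | T
F | F | F | F | T
Every row is T, so the formula is a tautology.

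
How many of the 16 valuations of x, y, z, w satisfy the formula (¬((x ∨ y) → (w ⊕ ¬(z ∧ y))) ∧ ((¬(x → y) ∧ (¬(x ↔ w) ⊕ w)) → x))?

x | y | z | w || (x ∨ y) | (z ∧ y) | ¬(z ∧ y) | (w ⊕ ¬(z ∧ y)) | ((x ∨ y) → (w ⊕ ¬(z ∧ y))) | ¬((x ∨ y) → (w ⊕ ¬(z ∧ y))) | (x → y) | ¬(x → y) | (x ↔ w) | ¬(x ↔ w) | (¬(x ↔ w) ⊕ w) | (¬(x → y) ∧ (¬(x ↔ w) ⊕ w)) | φ
F | F | F | F ||    F    |    F    |    T     |       T        |             T              |              F              |    T    |    F     |    T    |    F     |       F        |              F              | F
F | F | F | T ||    F    |    F    |    T     |       F        |             T              |              F              |    T    |    F     |    F    |    T     |       F        |              F              | F
F | F | T | F ||    F    |    F    |    T     |       T        |             T              |              F              |    T    |    F     |    T    |    F     |       F        |              F              | F
F | F | T | T ||    F    |    F    |    T     |       F        |             T              |              F              |    T    |    F     |    F    |    T     |       F        |              F              | F
F | T | F | F ||    T    |    F    |    T     |       T        |             T              |              F              |    T    |    F     |    T    |    F     |       F        |              F              | F
F | T | F | T ||    T    |    F    |    T     |       F        |             F              |              T              |    T    |    F     |    F    |    T     |       F        |              F              | T
F | T | T | F ||    T    |    T    |    F     |       F        |             F              |              T              |    T    |    F     |    T    |    F     |       F        |              F              | T
F | T | T | T ||    T    |    T    |    F     |       T        |             T              |              F              |    T    |    F     |    F    |    T     |       F        |              F              | F
T | F | F | F ||    T    |    F    |    T     |       T        |             T              |              F              |    F    |    T     |    F    |    T     |       T        |              T              | F
T | F | F | T ||    T    |    F    |    T     |       F        |             F              |              T              |    F    |    T     |    T    |    F     |       T        |              T              | T
T | F | T | F ||    T    |    F    |    T     |       T        |             T              |              F              |    F    |    T     |    F    |    T     |       T        |              T              | F
T | F | T | T ||    T    |    F    |    T     |       F        |             F              |              T              |    F    |    T     |    T    |    F     |       T        |              T              | T
T | T | F | F ||    T    |    F    |    T     |       T        |             T              |              F              |    T    |    F     |    F    |    T     |       T        |              F              | F
T | T | F | T ||    T    |    F    |    T     |       F        |             F              |              T              |    T    |    F     |    T    |    F     |       T        |              F              | T
T | T | T | F ||    T    |    T    |    F     |       F        |             F              |              T              |    T    |    F     |    F    |    T     |       T        |              F              | T
T | T | T | T ||    T    |    T    |    F     |       T        |             T              |              F              |    T    |    F     |    T    |    F     |       T        |              F              | F
The formula is true on 6 of the 16 rows.

6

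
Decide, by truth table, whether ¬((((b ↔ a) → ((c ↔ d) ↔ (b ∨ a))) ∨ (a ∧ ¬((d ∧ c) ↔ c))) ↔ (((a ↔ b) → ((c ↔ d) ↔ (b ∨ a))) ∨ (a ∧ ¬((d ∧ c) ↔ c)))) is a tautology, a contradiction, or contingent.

contradiction

a  b  c  d  |  (b ↔ a)  (c ↔ d)  (b ∨ a)  ((c ↔ d) ↔ (b ∨ a))  (d ∧ c)  ((d ∧ c) ↔ c)  ¬((d ∧ c) ↔ c)  (a ∧ ¬((d ∧ c) ↔ c))  (a ↔ b)  φ
1  1  1  1  |     1        1        1              1              1           1              0                  0               1     0
1  1  1  0  |     1        0        1              0              0           0              1                  1               1     0
1  1  0  1  |     1        0        1              0              0           1              0                  0               1     0
1  1  0  0  |     1        1        1              1              0           1              0                  0               1     0
1  0  1  1  |     0        1        1              1              1           1              0                  0               0     0
1  0  1  0  |     0        0        1              0              0           0              1                  1               0     0
1  0  0  1  |     0        0        1              0              0           1              0                  0               0     0
1  0  0  0  |     0        1        1              1              0           1              0                  0               0     0
0  1  1  1  |     0        1        1              1              1           1              0                  0               0     0
0  1  1  0  |     0        0        1              0              0           0              1                  0               0     0
0  1  0  1  |     0        0        1              0              0           1              0                  0               0     0
0  1  0  0  |     0        1        1              1              0           1              0                  0               0     0
0  0  1  1  |     1        1        0              0              1           1              0                  0               1     0
0  0  1  0  |     1        0        0              1              0           0              1                  0               1     0
0  0  0  1  |     1        0        0              1              0           1              0                  0               1     0
0  0  0  0  |     1        1        0              0              0           1              0                  0               1     0
Every row is 0, so the formula is a contradiction.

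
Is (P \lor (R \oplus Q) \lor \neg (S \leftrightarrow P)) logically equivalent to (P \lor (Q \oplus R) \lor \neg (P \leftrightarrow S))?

equivalent

P  Q  R  S  |  φ  ψ
F  F  F  F  |  F  F
F  F  F  T  |  T  T
F  F  T  F  |  T  T
F  F  T  T  |  T  T
F  T  F  F  |  T  T
F  T  F  T  |  T  T
F  T  T  F  |  F  F
F  T  T  T  |  T  T
T  F  F  F  |  T  T
T  F  F  T  |  T  T
T  F  T  F  |  T  T
T  F  T  T  |  T  T
T  T  F  F  |  T  T
T  T  F  T  |  T  T
T  T  T  F  |  T  T
T  T  T  T  |  T  T
The columns for φ and ψ agree on every row, so they are logically equivalent.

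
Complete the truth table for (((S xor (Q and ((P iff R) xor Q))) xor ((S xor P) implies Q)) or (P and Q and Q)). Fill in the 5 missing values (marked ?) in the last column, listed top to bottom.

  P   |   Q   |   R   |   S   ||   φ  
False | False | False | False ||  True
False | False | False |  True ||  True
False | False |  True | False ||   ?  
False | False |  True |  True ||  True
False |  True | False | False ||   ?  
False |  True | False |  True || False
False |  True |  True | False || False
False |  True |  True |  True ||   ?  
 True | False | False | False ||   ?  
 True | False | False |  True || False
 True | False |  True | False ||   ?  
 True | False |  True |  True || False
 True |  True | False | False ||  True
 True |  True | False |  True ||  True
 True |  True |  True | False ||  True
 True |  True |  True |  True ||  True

Row P=False, Q=False, R=True, S=False: ((S xor (Q and ((P iff R) xor Q))) xor ((S xor P) implies Q)) = True, (P and Q and Q) = False, so the formula = True.
Row P=False, Q=True, R=False, S=False: ((S xor (Q and ((P iff R) xor Q))) xor ((S xor P) implies Q)) = True, (P and Q and Q) = False, so the formula = True.
Row P=False, Q=True, R=True, S=True: ((S xor (Q and ((P iff R) xor Q))) xor ((S xor P) implies Q)) = True, (P and Q and Q) = False, so the formula = True.
Row P=True, Q=False, R=False, S=False: ((S xor (Q and ((P iff R) xor Q))) xor ((S xor P) implies Q)) = False, (P and Q and Q) = False, so the formula = False.
Row P=True, Q=False, R=True, S=False: ((S xor (Q and ((P iff R) xor Q))) xor ((S xor P) implies Q)) = False, (P and Q and Q) = False, so the formula = False.

True, True, True, False, False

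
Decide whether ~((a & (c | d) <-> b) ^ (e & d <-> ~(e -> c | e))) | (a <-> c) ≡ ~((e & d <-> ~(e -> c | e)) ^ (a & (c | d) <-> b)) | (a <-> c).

equivalent

  a      b      c      d      e    |    φ      ψ  
 True   True   True   True   True  |   True   True
 True   True   True   True  False  |   True   True
 True   True   True  False   True  |   True   True
 True   True   True  False  False  |   True   True
 True   True  False   True   True  |  False  False
 True   True  False   True  False  |   True   True
 True   True  False  False   True  |  False  False
 True   True  False  False  False  |  False  False
 True  False   True   True   True  |   True   True
 True  False   True   True  False  |   True   True
 True  False   True  False   True  |   True   True
 True  False   True  False  False  |   True   True
 True  False  False   True   True  |   True   True
 True  False  False   True  False  |  False  False
 True  False  False  False   True  |   True   True
 True  False  False  False  False  |   True   True
False   True   True   True   True  |   True   True
False   True   True   True  False  |  False  False
False   True   True  False   True  |  False  False
False   True   True  False  False  |  False  False
False   True  False   True   True  |   True   True
False   True  False   True  False  |   True   True
False   True  False  False   True  |   True   True
False   True  False  False  False  |   True   True
False  False   True   True   True  |  False  False
False  False   True   True  False  |   True   True
False  False   True  False   True  |   True   True
False  False   True  False  False  |   True   True
False  False  False   True   True  |   True   True
False  False  False   True  False  |   True   True
False  False  False  False   True  |   True   True
False  False  False  False  False  |   True   True
The columns for φ and ψ agree on every row, so they are logically equivalent.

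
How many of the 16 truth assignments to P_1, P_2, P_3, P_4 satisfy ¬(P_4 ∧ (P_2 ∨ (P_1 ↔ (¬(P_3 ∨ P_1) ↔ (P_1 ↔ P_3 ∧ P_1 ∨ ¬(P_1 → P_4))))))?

P_1  P_2  P_3  P_4  |  φ
 T    T    T    T   |  F
 T    T    T    F   |  T
 T    T    F    T   |  F
 T    T    F    F   |  T
 T    F    T    T   |  T
 T    F    T    F   |  T
 T    F    F    T   |  F
 T    F    F    F   |  T
 F    T    T    T   |  F
 F    T    T    F   |  T
 F    T    F    T   |  F
 F    T    F    F   |  T
 F    F    T    T   |  F
 F    F    T    F   |  T
 F    F    F    T   |  T
 F    F    F    F   |  T
The formula is true on 10 of the 16 rows.

10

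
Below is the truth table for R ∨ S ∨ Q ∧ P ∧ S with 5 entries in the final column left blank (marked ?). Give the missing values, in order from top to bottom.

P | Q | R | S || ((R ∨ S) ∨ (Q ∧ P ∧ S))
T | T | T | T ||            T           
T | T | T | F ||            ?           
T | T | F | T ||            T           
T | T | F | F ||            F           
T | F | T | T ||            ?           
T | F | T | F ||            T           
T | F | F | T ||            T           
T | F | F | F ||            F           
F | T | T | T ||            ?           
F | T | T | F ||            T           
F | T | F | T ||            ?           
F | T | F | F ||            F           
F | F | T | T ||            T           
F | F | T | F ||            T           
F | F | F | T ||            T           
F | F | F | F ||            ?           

Row P=T, Q=T, R=T, S=F: (R ∨ S) = T, (Q ∧ P ∧ S) = F, so ((R ∨ S) ∨ (Q ∧ P ∧ S)) = T.
Row P=T, Q=F, R=T, S=T: (R ∨ S) = T, (Q ∧ P ∧ S) = F, so ((R ∨ S) ∨ (Q ∧ P ∧ S)) = T.
Row P=F, Q=T, R=T, S=T: (R ∨ S) = T, (Q ∧ P ∧ S) = F, so ((R ∨ S) ∨ (Q ∧ P ∧ S)) = T.
Row P=F, Q=T, R=F, S=T: (R ∨ S) = T, (Q ∧ P ∧ S) = F, so ((R ∨ S) ∨ (Q ∧ P ∧ S)) = T.
Row P=F, Q=F, R=F, S=F: (R ∨ S) = F, (Q ∧ P ∧ S) = F, so ((R ∨ S) ∨ (Q ∧ P ∧ S)) = F.

T, T, T, T, F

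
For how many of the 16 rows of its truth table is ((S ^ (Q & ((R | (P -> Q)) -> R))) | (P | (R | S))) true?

14

P | Q | R | S || φ
T | T | T | T || T
T | T | T | F || T
T | T | F | T || T
T | T | F | F || T
T | F | T | T || T
T | F | T | F || T
T | F | F | T || T
T | F | F | F || T
F | T | T | T || T
F | T | T | F || T
F | T | F | T || T
F | T | F | F || F
F | F | T | T || T
F | F | T | F || T
F | F | F | T || T
F | F | F | F || F
The formula is true on 14 of the 16 rows.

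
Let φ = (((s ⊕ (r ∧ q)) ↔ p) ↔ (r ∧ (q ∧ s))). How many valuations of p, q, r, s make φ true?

p | q | r | s | (r ∧ q) | (s ⊕ (r ∧ q)) | ((s ⊕ (r ∧ q)) ↔ p) | (q ∧ s) | (r ∧ (q ∧ s)) | φ
- | - | - | - | ------- | ------------- | ------------------- | ------- | ------------- | -
F | F | F | F |    F    |       F       |          T          |    F    |       F       | F
F | F | F | T |    F    |       T       |          F          |    F    |       F       | T
F | F | T | F |    F    |       F       |          T          |    F    |       F       | F
F | F | T | T |    F    |       T       |          F          |    F    |       F       | T
F | T | F | F |    F    |       F       |          T          |    F    |       F       | F
F | T | F | T |    F    |       T       |          F          |    T    |       F       | T
F | T | T | F |    T    |       T       |          F          |    F    |       F       | T
F | T | T | T |    T    |       F       |          T          |    T    |       T       | T
T | F | F | F |    F    |       F       |          F          |    F    |       F       | T
T | F | F | T |    F    |       T       |          T          |    F    |       F       | F
T | F | T | F |    F    |       F       |          F          |    F    |       F       | T
T | F | T | T |    F    |       T       |          T          |    F    |       F       | F
T | T | F | F |    F    |       F       |          F          |    F    |       F       | T
T | T | F | T |    F    |       T       |          T          |    T    |       F       | F
T | T | T | F |    T    |       T       |          T          |    F    |       F       | F
T | T | T | T |    T    |       F       |          F          |    T    |       T       | F
The formula is true on 8 of the 16 rows.

8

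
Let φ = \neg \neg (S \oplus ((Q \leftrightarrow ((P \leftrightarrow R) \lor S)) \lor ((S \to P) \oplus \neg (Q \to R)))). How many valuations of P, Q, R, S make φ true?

9

  P   |   Q   |   R   |   S   || (P \leftrightarrow R) | (S \to P) | (Q \to R) | \neg (Q \to R) |   φ  
 True |  True |  True |  True ||          True         |    True   |    True   |     False      | False
 True |  True |  True | False ||          True         |    True   |    True   |     False      |  True
 True |  True | False |  True ||         False         |    True   |   False   |      True      | False
 True |  True | False | False ||         False         |    True   |   False   |      True      | False
 True | False |  True |  True ||          True         |    True   |    True   |     False      | False
 True | False |  True | False ||          True         |    True   |    True   |     False      |  True
 True | False | False |  True ||         False         |    True   |    True   |     False      | False
 True | False | False | False ||         False         |    True   |    True   |     False      |  True
False |  True |  True |  True ||         False         |   False   |    True   |     False      | False
False |  True |  True | False ||         False         |    True   |    True   |     False      |  True
False |  True | False |  True ||          True         |   False   |   False   |      True      | False
False |  True | False | False ||          True         |    True   |   False   |      True      |  True
False | False |  True |  True ||         False         |   False   |    True   |     False      |  True
False | False |  True | False ||         False         |    True   |    True   |     False      |  True
False | False | False |  True ||          True         |   False   |    True   |     False      |  True
False | False | False | False ||          True         |    True   |    True   |     False      |  True
The formula is true on 9 of the 16 rows.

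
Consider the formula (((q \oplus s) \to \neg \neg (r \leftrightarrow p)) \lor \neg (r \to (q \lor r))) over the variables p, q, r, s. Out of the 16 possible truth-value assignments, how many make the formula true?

12

p | q | r | s || (q \oplus s) | (r \leftrightarrow p) | \neg (r \leftrightarrow p) | (q \lor r) | (r \to (q \lor r)) | \neg (r \to (q \lor r)) | φ
F | F | F | F ||      F       |           T           |             F              |     F      |         T          |            F            | T
F | F | F | T ||      T       |           T           |             F              |     F      |         T          |            F            | T
F | F | T | F ||      F       |           F           |             T              |     T      |         T          |            F            | T
F | F | T | T ||      T       |           F           |             T              |     T      |         T          |            F            | F
F | T | F | F ||      T       |           T           |             F              |     T      |         T          |            F            | T
F | T | F | T ||      F       |           T           |             F              |     T      |         T          |            F            | T
F | T | T | F ||      T       |           F           |             T              |     T      |         T          |            F            | F
F | T | T | T ||      F       |           F           |             T              |     T      |         T          |            F            | T
T | F | F | F ||      F       |           F           |             T              |     F      |         T          |            F            | T
T | F | F | T ||      T       |           F           |             T              |     F      |         T          |            F            | F
T | F | T | F ||      F       |           T           |             F              |     T      |         T          |            F            | T
T | F | T | T ||      T       |           T           |             F              |     T      |         T          |            F            | T
T | T | F | F ||      T       |           F           |             T              |     T      |         T          |            F            | F
T | T | F | T ||      F       |           F           |             T              |     T      |         T          |            F            | T
T | T | T | F ||      T       |           T           |             F              |     T      |         T          |            F            | T
T | T | T | T ||      F       |           T           |             F              |     T      |         T          |            F            | T
The formula is true on 12 of the 16 rows.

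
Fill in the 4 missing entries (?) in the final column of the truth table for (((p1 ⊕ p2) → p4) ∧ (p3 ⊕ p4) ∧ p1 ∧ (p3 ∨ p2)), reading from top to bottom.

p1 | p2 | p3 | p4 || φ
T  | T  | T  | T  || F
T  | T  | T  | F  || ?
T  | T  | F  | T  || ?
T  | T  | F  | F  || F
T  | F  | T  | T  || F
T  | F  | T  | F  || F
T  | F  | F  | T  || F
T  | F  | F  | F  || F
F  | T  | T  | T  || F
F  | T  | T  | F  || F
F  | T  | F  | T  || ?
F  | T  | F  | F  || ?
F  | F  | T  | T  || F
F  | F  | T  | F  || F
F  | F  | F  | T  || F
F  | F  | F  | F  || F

Row p1=T, p2=T, p3=T, p4=F: ((p1 ⊕ p2) → p4) = T, (p3 ⊕ p4) = T, (p3 ∨ p2) = T, so the formula = T.
Row p1=T, p2=T, p3=F, p4=T: ((p1 ⊕ p2) → p4) = T, (p3 ⊕ p4) = T, (p3 ∨ p2) = T, so the formula = T.
Row p1=F, p2=T, p3=F, p4=T: ((p1 ⊕ p2) → p4) = T, (p3 ⊕ p4) = T, (p3 ∨ p2) = T, so the formula = F.
Row p1=F, p2=T, p3=F, p4=F: ((p1 ⊕ p2) → p4) = F, (p3 ⊕ p4) = F, (p3 ∨ p2) = T, so the formula = F.

T, T, F, F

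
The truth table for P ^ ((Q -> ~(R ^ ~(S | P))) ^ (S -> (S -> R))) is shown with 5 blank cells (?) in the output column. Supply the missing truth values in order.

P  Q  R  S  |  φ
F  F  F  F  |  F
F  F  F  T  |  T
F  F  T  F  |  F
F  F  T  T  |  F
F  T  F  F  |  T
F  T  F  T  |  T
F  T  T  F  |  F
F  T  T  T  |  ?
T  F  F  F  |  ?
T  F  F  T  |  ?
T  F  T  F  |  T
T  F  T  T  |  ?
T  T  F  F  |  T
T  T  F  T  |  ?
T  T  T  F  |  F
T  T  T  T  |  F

T, T, F, T, F

Row P=F, Q=T, R=T, S=T: ((Q -> ~(R ^ ~(S | P))) ^ (S -> (S -> R))) = T, so the formula = T.
Row P=T, Q=F, R=F, S=F: ((Q -> ~(R ^ ~(S | P))) ^ (S -> (S -> R))) = F, so the formula = T.
Row P=T, Q=F, R=F, S=T: ((Q -> ~(R ^ ~(S | P))) ^ (S -> (S -> R))) = T, so the formula = F.
Row P=T, Q=F, R=T, S=T: ((Q -> ~(R ^ ~(S | P))) ^ (S -> (S -> R))) = F, so the formula = T.
Row P=T, Q=T, R=F, S=T: ((Q -> ~(R ^ ~(S | P))) ^ (S -> (S -> R))) = T, so the formula = F.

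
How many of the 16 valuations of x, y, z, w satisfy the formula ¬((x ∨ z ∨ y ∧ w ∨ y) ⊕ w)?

8

x | y | z | w || ¬((x ∨ z ∨ (y ∧ w) ∨ y) ⊕ w)
1 | 1 | 1 | 1 ||              1              
1 | 1 | 1 | 0 ||              0              
1 | 1 | 0 | 1 ||              1              
1 | 1 | 0 | 0 ||              0              
1 | 0 | 1 | 1 ||              1              
1 | 0 | 1 | 0 ||              0              
1 | 0 | 0 | 1 ||              1              
1 | 0 | 0 | 0 ||              0              
0 | 1 | 1 | 1 ||              1              
0 | 1 | 1 | 0 ||              0              
0 | 1 | 0 | 1 ||              1              
0 | 1 | 0 | 0 ||              0              
0 | 0 | 1 | 1 ||              1              
0 | 0 | 1 | 0 ||              0              
0 | 0 | 0 | 1 ||              0              
0 | 0 | 0 | 0 ||              1              
The formula is true on 8 of the 16 rows.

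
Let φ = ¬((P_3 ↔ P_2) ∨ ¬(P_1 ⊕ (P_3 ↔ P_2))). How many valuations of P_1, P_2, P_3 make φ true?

2

P_1 | P_2 | P_3 | φ
--- | --- | --- | -
 T  |  T  |  T  | F
 T  |  T  |  F  | T
 T  |  F  |  T  | T
 T  |  F  |  F  | F
 F  |  T  |  T  | F
 F  |  T  |  F  | F
 F  |  F  |  T  | F
 F  |  F  |  F  | F
The formula is true on 2 of the 8 rows.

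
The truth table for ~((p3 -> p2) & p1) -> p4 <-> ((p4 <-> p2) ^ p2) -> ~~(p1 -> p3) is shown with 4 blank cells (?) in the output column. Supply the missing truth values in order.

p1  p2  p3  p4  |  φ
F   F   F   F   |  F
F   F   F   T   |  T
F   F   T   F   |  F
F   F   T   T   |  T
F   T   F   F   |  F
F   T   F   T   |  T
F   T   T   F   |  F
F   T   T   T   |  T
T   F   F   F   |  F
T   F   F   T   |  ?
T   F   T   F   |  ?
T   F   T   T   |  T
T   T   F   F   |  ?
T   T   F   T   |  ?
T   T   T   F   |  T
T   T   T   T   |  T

T, F, F, T

Row p1=T, p2=F, p3=F, p4=T: (~((p3 -> p2) & p1) -> p4) = T, (((p4 <-> p2) ^ p2) -> ~~(p1 -> p3)) = T, so the formula = T.
Row p1=T, p2=F, p3=T, p4=F: (~((p3 -> p2) & p1) -> p4) = F, (((p4 <-> p2) ^ p2) -> ~~(p1 -> p3)) = T, so the formula = F.
Row p1=T, p2=T, p3=F, p4=F: (~((p3 -> p2) & p1) -> p4) = T, (((p4 <-> p2) ^ p2) -> ~~(p1 -> p3)) = F, so the formula = F.
Row p1=T, p2=T, p3=F, p4=T: (~((p3 -> p2) & p1) -> p4) = T, (((p4 <-> p2) ^ p2) -> ~~(p1 -> p3)) = T, so the formula = T.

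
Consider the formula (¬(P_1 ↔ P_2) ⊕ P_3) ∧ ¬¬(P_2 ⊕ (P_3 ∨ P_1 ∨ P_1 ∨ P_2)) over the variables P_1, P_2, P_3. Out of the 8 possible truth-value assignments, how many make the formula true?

 P_1    P_2    P_3   |    φ  
 True   True   True  |  False
 True   True  False  |  False
 True  False   True  |  False
 True  False  False  |   True
False   True   True  |  False
False   True  False  |  False
False  False   True  |   True
False  False  False  |  False
The formula is true on 2 of the 8 rows.

2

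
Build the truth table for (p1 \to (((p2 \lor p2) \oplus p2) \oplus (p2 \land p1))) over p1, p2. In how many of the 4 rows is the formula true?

3

p1 | p2 | φ
-- | -- | -
F  | F  | T
F  | T  | T
T  | F  | F
T  | T  | T
The formula is true on 3 of the 4 rows.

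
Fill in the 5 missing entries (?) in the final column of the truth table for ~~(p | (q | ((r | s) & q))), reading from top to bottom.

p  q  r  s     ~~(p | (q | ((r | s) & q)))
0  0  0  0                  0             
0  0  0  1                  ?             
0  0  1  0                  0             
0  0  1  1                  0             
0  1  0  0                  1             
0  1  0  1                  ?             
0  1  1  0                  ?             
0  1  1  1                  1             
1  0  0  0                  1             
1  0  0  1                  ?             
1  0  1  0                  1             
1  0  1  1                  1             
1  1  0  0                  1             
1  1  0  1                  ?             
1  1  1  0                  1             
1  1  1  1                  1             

Row p=0, q=0, r=0, s=1: (p | (q | ((r | s) & q))) = 0, ~(p | (q | ((r | s) & q))) = 1, so ~~(p | (q | ((r | s) & q))) = 0.
Row p=0, q=1, r=0, s=1: (p | (q | ((r | s) & q))) = 1, ~(p | (q | ((r | s) & q))) = 0, so ~~(p | (q | ((r | s) & q))) = 1.
Row p=0, q=1, r=1, s=0: (p | (q | ((r | s) & q))) = 1, ~(p | (q | ((r | s) & q))) = 0, so ~~(p | (q | ((r | s) & q))) = 1.
Row p=1, q=0, r=0, s=1: (p | (q | ((r | s) & q))) = 1, ~(p | (q | ((r | s) & q))) = 0, so ~~(p | (q | ((r | s) & q))) = 1.
Row p=1, q=1, r=0, s=1: (p | (q | ((r | s) & q))) = 1, ~(p | (q | ((r | s) & q))) = 0, so ~~(p | (q | ((r | s) & q))) = 1.

0, 1, 1, 1, 1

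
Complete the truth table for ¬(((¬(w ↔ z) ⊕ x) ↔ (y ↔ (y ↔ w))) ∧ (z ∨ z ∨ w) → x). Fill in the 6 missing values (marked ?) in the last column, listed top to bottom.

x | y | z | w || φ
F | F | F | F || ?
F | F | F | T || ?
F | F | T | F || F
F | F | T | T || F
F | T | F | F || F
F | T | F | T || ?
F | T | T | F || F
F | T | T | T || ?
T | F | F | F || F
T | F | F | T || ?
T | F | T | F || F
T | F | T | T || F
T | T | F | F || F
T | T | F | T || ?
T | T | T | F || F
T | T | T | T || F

Row x=F, y=F, z=F, w=F: (((¬(w ↔ z) ⊕ x) ↔ (y ↔ (y ↔ w))) ∧ (z ∨ z ∨ w)) = F, (((¬(w ↔ z) ⊕ x) ↔ (y ↔ (y ↔ w))) ∧ (z ∨ z ∨ w) → x) = T, so the formula = F.
Row x=F, y=F, z=F, w=T: (((¬(w ↔ z) ⊕ x) ↔ (y ↔ (y ↔ w))) ∧ (z ∨ z ∨ w)) = T, (((¬(w ↔ z) ⊕ x) ↔ (y ↔ (y ↔ w))) ∧ (z ∨ z ∨ w) → x) = F, so the formula = T.
Row x=F, y=T, z=F, w=T: (((¬(w ↔ z) ⊕ x) ↔ (y ↔ (y ↔ w))) ∧ (z ∨ z ∨ w)) = T, (((¬(w ↔ z) ⊕ x) ↔ (y ↔ (y ↔ w))) ∧ (z ∨ z ∨ w) → x) = F, so the formula = T.
Row x=F, y=T, z=T, w=T: (((¬(w ↔ z) ⊕ x) ↔ (y ↔ (y ↔ w))) ∧ (z ∨ z ∨ w)) = F, (((¬(w ↔ z) ⊕ x) ↔ (y ↔ (y ↔ w))) ∧ (z ∨ z ∨ w) → x) = T, so the formula = F.
Row x=T, y=F, z=F, w=T: (((¬(w ↔ z) ⊕ x) ↔ (y ↔ (y ↔ w))) ∧ (z ∨ z ∨ w)) = F, (((¬(w ↔ z) ⊕ x) ↔ (y ↔ (y ↔ w))) ∧ (z ∨ z ∨ w) → x) = T, so the formula = F.
Row x=T, y=T, z=F, w=T: (((¬(w ↔ z) ⊕ x) ↔ (y ↔ (y ↔ w))) ∧ (z ∨ z ∨ w)) = F, (((¬(w ↔ z) ⊕ x) ↔ (y ↔ (y ↔ w))) ∧ (z ∨ z ∨ w) → x) = T, so the formula = F.

F, T, T, F, F, F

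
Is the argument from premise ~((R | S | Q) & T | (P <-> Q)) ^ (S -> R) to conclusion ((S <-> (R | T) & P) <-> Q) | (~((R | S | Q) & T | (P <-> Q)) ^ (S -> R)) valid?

P | Q | R | S | T | φ | ψ
- | - | - | - | - | - | -
T | T | T | T | T | T | T
T | T | T | T | F | T | T
T | T | T | F | T | T | T
T | T | T | F | F | T | T
T | T | F | T | T | F | T
T | T | F | T | F | F | F
T | T | F | F | T | T | T
T | T | F | F | F | T | T
T | F | T | T | T | T | T
T | F | T | T | F | F | F
T | F | T | F | T | T | T
T | F | T | F | F | F | T
T | F | F | T | T | F | F
T | F | F | T | F | T | T
T | F | F | F | T | F | T
T | F | F | F | F | F | F
F | T | T | T | T | T | T
F | T | T | T | F | F | F
F | T | T | F | T | T | T
F | T | T | F | F | F | T
F | T | F | T | T | F | F
F | T | F | T | F | T | T
F | T | F | F | T | T | T
F | T | F | F | F | F | T
F | F | T | T | T | T | T
F | F | T | T | F | T | T
F | F | T | F | T | T | T
F | F | T | F | F | T | T
F | F | F | T | T | F | T
F | F | F | T | F | F | T
F | F | F | F | T | T | T
F | F | F | F | F | T | T
In every row where φ is true, ψ is also true, so φ ⊨ ψ.

yes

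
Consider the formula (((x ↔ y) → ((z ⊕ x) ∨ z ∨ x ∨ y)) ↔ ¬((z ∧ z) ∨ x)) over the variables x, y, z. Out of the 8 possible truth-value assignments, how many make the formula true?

1

x | y | z || (x ↔ y) | (z ⊕ x) | ((z ⊕ x) ∨ z ∨ x ∨ y) | (z ∧ z) | ((z ∧ z) ∨ x) | ¬((z ∧ z) ∨ x) | φ
F | F | F ||    T    |    F    |           F           |    F    |       F       |       T        | F
F | F | T ||    T    |    T    |           T           |    T    |       T       |       F        | F
F | T | F ||    F    |    F    |           T           |    F    |       F       |       T        | T
F | T | T ||    F    |    T    |           T           |    T    |       T       |       F        | F
T | F | F ||    F    |    T    |           T           |    F    |       T       |       F        | F
T | F | T ||    F    |    F    |           T           |    T    |       T       |       F        | F
T | T | F ||    T    |    T    |           T           |    F    |       T       |       F        | F
T | T | T ||    T    |    F    |           T           |    T    |       T       |       F        | F
The formula is true on 1 of the 8 rows.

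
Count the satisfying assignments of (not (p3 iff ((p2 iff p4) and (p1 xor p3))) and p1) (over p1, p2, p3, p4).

p1 | p2 | p3 | p4 || (p2 iff p4) | (p1 xor p3) | φ
1  | 1  | 1  | 1  ||      1      |      0      | 1
1  | 1  | 1  | 0  ||      0      |      0      | 1
1  | 1  | 0  | 1  ||      1      |      1      | 1
1  | 1  | 0  | 0  ||      0      |      1      | 0
1  | 0  | 1  | 1  ||      0      |      0      | 1
1  | 0  | 1  | 0  ||      1      |      0      | 1
1  | 0  | 0  | 1  ||      0      |      1      | 0
1  | 0  | 0  | 0  ||      1      |      1      | 1
0  | 1  | 1  | 1  ||      1      |      1      | 0
0  | 1  | 1  | 0  ||      0      |      1      | 0
0  | 1  | 0  | 1  ||      1      |      0      | 0
0  | 1  | 0  | 0  ||      0      |      0      | 0
0  | 0  | 1  | 1  ||      0      |      1      | 0
0  | 0  | 1  | 0  ||      1      |      1      | 0
0  | 0  | 0  | 1  ||      0      |      0      | 0
0  | 0  | 0  | 0  ||      1      |      0      | 0
The formula is true on 6 of the 16 rows.

6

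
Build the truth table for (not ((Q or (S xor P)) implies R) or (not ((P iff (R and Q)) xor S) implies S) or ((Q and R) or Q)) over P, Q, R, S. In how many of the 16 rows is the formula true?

P | Q | R | S | φ
- | - | - | - | -
T | T | T | T | T
T | T | T | F | T
T | T | F | T | T
T | T | F | F | T
T | F | T | T | T
T | F | T | F | F
T | F | F | T | T
T | F | F | F | T
F | T | T | T | T
F | T | T | F | T
F | T | F | T | T
F | T | F | F | T
F | F | T | T | T
F | F | T | F | T
F | F | F | T | T
F | F | F | F | T
The formula is true on 15 of the 16 rows.

15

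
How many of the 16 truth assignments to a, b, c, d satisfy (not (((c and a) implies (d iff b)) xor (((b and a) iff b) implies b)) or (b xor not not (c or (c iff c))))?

15

a | b | c | d | (c and a) | (d iff b) | (b and a) | ((b and a) iff b) | (c iff c) | (c or (c iff c)) | not (c or (c iff c)) | not not (c or (c iff c)) | φ
- | - | - | - | --------- | --------- | --------- | ----------------- | --------- | ---------------- | -------------------- | ------------------------ | -
1 | 1 | 1 | 1 |     1     |     1     |     1     |         1         |     1     |        1         |          0           |            1             | 1
1 | 1 | 1 | 0 |     1     |     0     |     1     |         1         |     1     |        1         |          0           |            1             | 0
1 | 1 | 0 | 1 |     0     |     1     |     1     |         1         |     1     |        1         |          0           |            1             | 1
1 | 1 | 0 | 0 |     0     |     0     |     1     |         1         |     1     |        1         |          0           |            1             | 1
1 | 0 | 1 | 1 |     1     |     0     |     0     |         1         |     1     |        1         |          0           |            1             | 1
1 | 0 | 1 | 0 |     1     |     1     |     0     |         1         |     1     |        1         |          0           |            1             | 1
1 | 0 | 0 | 1 |     0     |     0     |     0     |         1         |     1     |        1         |          0           |            1             | 1
1 | 0 | 0 | 0 |     0     |     1     |     0     |         1         |     1     |        1         |          0           |            1             | 1
0 | 1 | 1 | 1 |     0     |     1     |     0     |         0         |     1     |        1         |          0           |            1             | 1
0 | 1 | 1 | 0 |     0     |     0     |     0     |         0         |     1     |        1         |          0           |            1             | 1
0 | 1 | 0 | 1 |     0     |     1     |     0     |         0         |     1     |        1         |          0           |            1             | 1
0 | 1 | 0 | 0 |     0     |     0     |     0     |         0         |     1     |        1         |          0           |            1             | 1
0 | 0 | 1 | 1 |     0     |     0     |     0     |         1         |     1     |        1         |          0           |            1             | 1
0 | 0 | 1 | 0 |     0     |     1     |     0     |         1         |     1     |        1         |          0           |            1             | 1
0 | 0 | 0 | 1 |     0     |     0     |     0     |         1         |     1     |        1         |          0           |            1             | 1
0 | 0 | 0 | 0 |     0     |     1     |     0     |         1         |     1     |        1         |          0           |            1             | 1
The formula is true on 15 of the 16 rows.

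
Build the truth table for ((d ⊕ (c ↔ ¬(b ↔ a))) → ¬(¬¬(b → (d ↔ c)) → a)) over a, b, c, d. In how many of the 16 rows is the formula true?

10

  a   |   b   |   c   |   d   || (b ↔ a) | ¬(b ↔ a) | (c ↔ ¬(b ↔ a)) | (d ⊕ (c ↔ ¬(b ↔ a))) | (d ↔ c) | (b → (d ↔ c)) | ¬(b → (d ↔ c)) | ¬¬(b → (d ↔ c)) | (¬¬(b → (d ↔ c)) → a) | ¬(¬¬(b → (d ↔ c)) → a) |   φ  
False | False | False | False ||   True  |  False   |      True      |         True         |   True  |      True     |     False      |       True      |         False         |          True          |  True
False | False | False |  True ||   True  |  False   |      True      |        False         |  False  |      True     |     False      |       True      |         False         |          True          |  True
False | False |  True | False ||   True  |  False   |     False      |        False         |  False  |      True     |     False      |       True      |         False         |          True          |  True
False | False |  True |  True ||   True  |  False   |     False      |         True         |   True  |      True     |     False      |       True      |         False         |          True          |  True
False |  True | False | False ||  False  |   True   |     False      |        False         |   True  |      True     |     False      |       True      |         False         |          True          |  True
False |  True | False |  True ||  False  |   True   |     False      |         True         |  False  |     False     |      True      |      False      |          True         |         False          | False
False |  True |  True | False ||  False  |   True   |      True      |         True         |  False  |     False     |      True      |      False      |          True         |         False          | False
False |  True |  True |  True ||  False  |   True   |      True      |        False         |   True  |      True     |     False      |       True      |         False         |          True          |  True
 True | False | False | False ||  False  |   True   |     False      |        False         |   True  |      True     |     False      |       True      |          True         |         False          |  True
 True | False | False |  True ||  False  |   True   |     False      |         True         |  False  |      True     |     False      |       True      |          True         |         False          | False
 True | False |  True | False ||  False  |   True   |      True      |         True         |  False  |      True     |     False      |       True      |          True         |         False          | False
 True | False |  True |  True ||  False  |   True   |      True      |        False         |   True  |      True     |     False      |       True      |          True         |         False          |  True
 True |  True | False | False ||   True  |  False   |      True      |         True         |   True  |      True     |     False      |       True      |          True         |         False          | False
 True |  True | False |  True ||   True  |  False   |      True      |        False         |  False  |     False     |      True      |      False      |          True         |         False          |  True
 True |  True |  True | False ||   True  |  False   |     False      |        False         |  False  |     False     |      True      |      False      |          True         |         False          |  True
 True |  True |  True |  True ||   True  |  False   |     False      |         True         |   True  |      True     |     False      |       True      |          True         |         False          | False
The formula is true on 10 of the 16 rows.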